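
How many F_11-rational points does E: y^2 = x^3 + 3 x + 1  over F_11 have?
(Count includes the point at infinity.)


For each x in F_11, count y with y^2 = x^3 + 3 x + 1 mod 11:
  x = 0: RHS = 1, y in [1, 10]  -> 2 point(s)
  x = 1: RHS = 5, y in [4, 7]  -> 2 point(s)
  x = 2: RHS = 4, y in [2, 9]  -> 2 point(s)
  x = 3: RHS = 4, y in [2, 9]  -> 2 point(s)
  x = 4: RHS = 0, y in [0]  -> 1 point(s)
  x = 5: RHS = 9, y in [3, 8]  -> 2 point(s)
  x = 6: RHS = 4, y in [2, 9]  -> 2 point(s)
  x = 8: RHS = 9, y in [3, 8]  -> 2 point(s)
  x = 9: RHS = 9, y in [3, 8]  -> 2 point(s)
Affine points: 17. Add the point at infinity: total = 18.

#E(F_11) = 18


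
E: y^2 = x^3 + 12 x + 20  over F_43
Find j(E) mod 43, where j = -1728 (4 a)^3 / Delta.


Delta = -16(4 a^3 + 27 b^2) mod 43 = 21
-1728 * (4 a)^3 = -1728 * (4*12)^3 mod 43 = 32
j = 32 * 21^(-1) mod 43 = 22

j = 22 (mod 43)


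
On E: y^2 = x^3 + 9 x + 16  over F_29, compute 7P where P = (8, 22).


k = 7 = 111_2 (binary, LSB first: 111)
Double-and-add from P = (8, 22):
  bit 0 = 1: acc = O + (8, 22) = (8, 22)
  bit 1 = 1: acc = (8, 22) + (0, 4) = (17, 23)
  bit 2 = 1: acc = (17, 23) + (28, 8) = (0, 25)

7P = (0, 25)


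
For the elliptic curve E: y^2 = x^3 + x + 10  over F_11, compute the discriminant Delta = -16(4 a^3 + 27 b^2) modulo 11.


4 a^3 + 27 b^2 = 4*1^3 + 27*10^2 = 4 + 2700 = 2704
Delta = -16 * (2704) = -43264
Delta mod 11 = 10

Delta = 10 (mod 11)


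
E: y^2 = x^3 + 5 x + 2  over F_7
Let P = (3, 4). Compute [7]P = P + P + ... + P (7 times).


k = 7 = 111_2 (binary, LSB first: 111)
Double-and-add from P = (3, 4):
  bit 0 = 1: acc = O + (3, 4) = (3, 4)
  bit 1 = 1: acc = (3, 4) + (3, 3) = O
  bit 2 = 1: acc = O + (3, 4) = (3, 4)

7P = (3, 4)


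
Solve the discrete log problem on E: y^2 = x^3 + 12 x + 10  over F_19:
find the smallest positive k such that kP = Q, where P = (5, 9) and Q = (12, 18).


Enumerate multiples of P until we hit Q = (12, 18):
  1P = (5, 9)
  2P = (16, 17)
  3P = (18, 4)
  4P = (12, 1)
  5P = (13, 11)
  6P = (7, 0)
  7P = (13, 8)
  8P = (12, 18)
Match found at i = 8.

k = 8


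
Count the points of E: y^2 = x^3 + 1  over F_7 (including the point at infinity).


For each x in F_7, count y with y^2 = x^3 + 0 x + 1 mod 7:
  x = 0: RHS = 1, y in [1, 6]  -> 2 point(s)
  x = 1: RHS = 2, y in [3, 4]  -> 2 point(s)
  x = 2: RHS = 2, y in [3, 4]  -> 2 point(s)
  x = 3: RHS = 0, y in [0]  -> 1 point(s)
  x = 4: RHS = 2, y in [3, 4]  -> 2 point(s)
  x = 5: RHS = 0, y in [0]  -> 1 point(s)
  x = 6: RHS = 0, y in [0]  -> 1 point(s)
Affine points: 11. Add the point at infinity: total = 12.

#E(F_7) = 12


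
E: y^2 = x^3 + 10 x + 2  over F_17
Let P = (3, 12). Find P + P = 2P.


Doubling: s = (3 x1^2 + a) / (2 y1)
s = (3*3^2 + 10) / (2*12) mod 17 = 15
x3 = s^2 - 2 x1 mod 17 = 15^2 - 2*3 = 15
y3 = s (x1 - x3) - y1 mod 17 = 15 * (3 - 15) - 12 = 12

2P = (15, 12)


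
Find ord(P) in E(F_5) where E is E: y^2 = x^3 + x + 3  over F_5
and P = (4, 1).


Compute successive multiples of P until we hit O:
  1P = (4, 1)
  2P = (1, 0)
  3P = (4, 4)
  4P = O

ord(P) = 4


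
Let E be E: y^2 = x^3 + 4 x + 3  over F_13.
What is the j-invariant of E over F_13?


Delta = -16(4 a^3 + 27 b^2) mod 13 = 11
-1728 * (4 a)^3 = -1728 * (4*4)^3 mod 13 = 1
j = 1 * 11^(-1) mod 13 = 6

j = 6 (mod 13)


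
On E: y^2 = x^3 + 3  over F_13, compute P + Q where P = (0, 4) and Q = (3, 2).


P != Q, so use the chord formula.
s = (y2 - y1) / (x2 - x1) = (11) / (3) mod 13 = 8
x3 = s^2 - x1 - x2 mod 13 = 8^2 - 0 - 3 = 9
y3 = s (x1 - x3) - y1 mod 13 = 8 * (0 - 9) - 4 = 2

P + Q = (9, 2)


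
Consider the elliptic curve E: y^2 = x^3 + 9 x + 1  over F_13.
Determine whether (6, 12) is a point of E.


Check whether y^2 = x^3 + 9 x + 1 (mod 13) for (x, y) = (6, 12).
LHS: y^2 = 12^2 mod 13 = 1
RHS: x^3 + 9 x + 1 = 6^3 + 9*6 + 1 mod 13 = 11
LHS != RHS

No, not on the curve


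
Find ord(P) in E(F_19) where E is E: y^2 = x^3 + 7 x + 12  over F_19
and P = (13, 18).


Compute successive multiples of P until we hit O:
  1P = (13, 18)
  2P = (17, 3)
  3P = (9, 5)
  4P = (4, 16)
  5P = (18, 2)
  6P = (18, 17)
  7P = (4, 3)
  8P = (9, 14)
  ... (continuing to 11P)
  11P = O

ord(P) = 11


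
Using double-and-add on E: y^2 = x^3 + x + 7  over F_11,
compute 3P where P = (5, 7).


k = 3 = 11_2 (binary, LSB first: 11)
Double-and-add from P = (5, 7):
  bit 0 = 1: acc = O + (5, 7) = (5, 7)
  bit 1 = 1: acc = (5, 7) + (6, 8) = (1, 8)

3P = (1, 8)


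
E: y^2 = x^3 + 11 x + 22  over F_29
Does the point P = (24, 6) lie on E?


Check whether y^2 = x^3 + 11 x + 22 (mod 29) for (x, y) = (24, 6).
LHS: y^2 = 6^2 mod 29 = 7
RHS: x^3 + 11 x + 22 = 24^3 + 11*24 + 22 mod 29 = 16
LHS != RHS

No, not on the curve


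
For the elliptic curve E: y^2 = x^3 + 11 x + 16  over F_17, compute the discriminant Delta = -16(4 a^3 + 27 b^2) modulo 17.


4 a^3 + 27 b^2 = 4*11^3 + 27*16^2 = 5324 + 6912 = 12236
Delta = -16 * (12236) = -195776
Delta mod 17 = 13

Delta = 13 (mod 17)


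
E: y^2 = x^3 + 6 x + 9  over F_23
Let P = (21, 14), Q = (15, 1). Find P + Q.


P != Q, so use the chord formula.
s = (y2 - y1) / (x2 - x1) = (10) / (17) mod 23 = 6
x3 = s^2 - x1 - x2 mod 23 = 6^2 - 21 - 15 = 0
y3 = s (x1 - x3) - y1 mod 23 = 6 * (21 - 0) - 14 = 20

P + Q = (0, 20)


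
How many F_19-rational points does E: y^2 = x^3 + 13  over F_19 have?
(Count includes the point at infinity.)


For each x in F_19, count y with y^2 = x^3 + 0 x + 13 mod 19:
  x = 4: RHS = 1, y in [1, 18]  -> 2 point(s)
  x = 5: RHS = 5, y in [9, 10]  -> 2 point(s)
  x = 6: RHS = 1, y in [1, 18]  -> 2 point(s)
  x = 9: RHS = 1, y in [1, 18]  -> 2 point(s)
  x = 10: RHS = 6, y in [5, 14]  -> 2 point(s)
  x = 13: RHS = 6, y in [5, 14]  -> 2 point(s)
  x = 15: RHS = 6, y in [5, 14]  -> 2 point(s)
  x = 16: RHS = 5, y in [9, 10]  -> 2 point(s)
  x = 17: RHS = 5, y in [9, 10]  -> 2 point(s)
Affine points: 18. Add the point at infinity: total = 19.

#E(F_19) = 19


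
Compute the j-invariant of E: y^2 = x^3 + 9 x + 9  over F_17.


Delta = -16(4 a^3 + 27 b^2) mod 17 = 3
-1728 * (4 a)^3 = -1728 * (4*9)^3 mod 17 = 14
j = 14 * 3^(-1) mod 17 = 16

j = 16 (mod 17)


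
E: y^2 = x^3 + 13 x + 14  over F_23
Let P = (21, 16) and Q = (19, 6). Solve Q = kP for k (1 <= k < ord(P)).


Enumerate multiples of P until we hit Q = (19, 6):
  1P = (21, 16)
  2P = (12, 9)
  3P = (19, 6)
Match found at i = 3.

k = 3


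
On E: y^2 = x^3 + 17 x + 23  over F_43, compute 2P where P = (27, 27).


Doubling: s = (3 x1^2 + a) / (2 y1)
s = (3*27^2 + 17) / (2*27) mod 43 = 1
x3 = s^2 - 2 x1 mod 43 = 1^2 - 2*27 = 33
y3 = s (x1 - x3) - y1 mod 43 = 1 * (27 - 33) - 27 = 10

2P = (33, 10)


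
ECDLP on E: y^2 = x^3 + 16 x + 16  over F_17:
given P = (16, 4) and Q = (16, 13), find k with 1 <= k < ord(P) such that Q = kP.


Enumerate multiples of P until we hit Q = (16, 13):
  1P = (16, 4)
  2P = (1, 4)
  3P = (0, 13)
  4P = (14, 14)
  5P = (12, 10)
  6P = (4, 12)
  7P = (5, 0)
  8P = (4, 5)
  9P = (12, 7)
  10P = (14, 3)
  11P = (0, 4)
  12P = (1, 13)
  13P = (16, 13)
Match found at i = 13.

k = 13


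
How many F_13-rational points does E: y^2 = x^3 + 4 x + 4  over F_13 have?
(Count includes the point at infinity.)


For each x in F_13, count y with y^2 = x^3 + 4 x + 4 mod 13:
  x = 0: RHS = 4, y in [2, 11]  -> 2 point(s)
  x = 1: RHS = 9, y in [3, 10]  -> 2 point(s)
  x = 3: RHS = 4, y in [2, 11]  -> 2 point(s)
  x = 6: RHS = 10, y in [6, 7]  -> 2 point(s)
  x = 10: RHS = 4, y in [2, 11]  -> 2 point(s)
  x = 11: RHS = 1, y in [1, 12]  -> 2 point(s)
  x = 12: RHS = 12, y in [5, 8]  -> 2 point(s)
Affine points: 14. Add the point at infinity: total = 15.

#E(F_13) = 15


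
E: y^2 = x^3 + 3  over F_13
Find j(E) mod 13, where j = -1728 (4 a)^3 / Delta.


Delta = -16(4 a^3 + 27 b^2) mod 13 = 12
-1728 * (4 a)^3 = -1728 * (4*0)^3 mod 13 = 0
j = 0 * 12^(-1) mod 13 = 0

j = 0 (mod 13)


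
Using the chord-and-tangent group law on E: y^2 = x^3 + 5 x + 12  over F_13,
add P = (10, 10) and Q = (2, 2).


P != Q, so use the chord formula.
s = (y2 - y1) / (x2 - x1) = (5) / (5) mod 13 = 1
x3 = s^2 - x1 - x2 mod 13 = 1^2 - 10 - 2 = 2
y3 = s (x1 - x3) - y1 mod 13 = 1 * (10 - 2) - 10 = 11

P + Q = (2, 11)


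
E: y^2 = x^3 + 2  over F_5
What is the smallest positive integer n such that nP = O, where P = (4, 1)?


Compute successive multiples of P until we hit O:
  1P = (4, 1)
  2P = (3, 3)
  3P = (2, 0)
  4P = (3, 2)
  5P = (4, 4)
  6P = O

ord(P) = 6


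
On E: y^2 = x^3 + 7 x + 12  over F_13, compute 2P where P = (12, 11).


Doubling: s = (3 x1^2 + a) / (2 y1)
s = (3*12^2 + 7) / (2*11) mod 13 = 4
x3 = s^2 - 2 x1 mod 13 = 4^2 - 2*12 = 5
y3 = s (x1 - x3) - y1 mod 13 = 4 * (12 - 5) - 11 = 4

2P = (5, 4)


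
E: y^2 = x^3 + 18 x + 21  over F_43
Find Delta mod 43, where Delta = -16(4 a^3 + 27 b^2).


4 a^3 + 27 b^2 = 4*18^3 + 27*21^2 = 23328 + 11907 = 35235
Delta = -16 * (35235) = -563760
Delta mod 43 = 13

Delta = 13 (mod 43)


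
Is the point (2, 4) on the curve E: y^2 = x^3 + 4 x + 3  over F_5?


Check whether y^2 = x^3 + 4 x + 3 (mod 5) for (x, y) = (2, 4).
LHS: y^2 = 4^2 mod 5 = 1
RHS: x^3 + 4 x + 3 = 2^3 + 4*2 + 3 mod 5 = 4
LHS != RHS

No, not on the curve


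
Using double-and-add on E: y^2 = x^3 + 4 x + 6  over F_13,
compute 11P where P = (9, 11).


k = 11 = 1011_2 (binary, LSB first: 1101)
Double-and-add from P = (9, 11):
  bit 0 = 1: acc = O + (9, 11) = (9, 11)
  bit 1 = 1: acc = (9, 11) + (8, 2) = (12, 1)
  bit 2 = 0: acc unchanged = (12, 1)
  bit 3 = 1: acc = (12, 1) + (11, 4) = (12, 12)

11P = (12, 12)


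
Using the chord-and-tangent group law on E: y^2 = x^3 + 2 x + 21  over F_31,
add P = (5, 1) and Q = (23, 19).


P != Q, so use the chord formula.
s = (y2 - y1) / (x2 - x1) = (18) / (18) mod 31 = 1
x3 = s^2 - x1 - x2 mod 31 = 1^2 - 5 - 23 = 4
y3 = s (x1 - x3) - y1 mod 31 = 1 * (5 - 4) - 1 = 0

P + Q = (4, 0)


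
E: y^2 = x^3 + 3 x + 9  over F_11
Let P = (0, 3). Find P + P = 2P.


Doubling: s = (3 x1^2 + a) / (2 y1)
s = (3*0^2 + 3) / (2*3) mod 11 = 6
x3 = s^2 - 2 x1 mod 11 = 6^2 - 2*0 = 3
y3 = s (x1 - x3) - y1 mod 11 = 6 * (0 - 3) - 3 = 1

2P = (3, 1)


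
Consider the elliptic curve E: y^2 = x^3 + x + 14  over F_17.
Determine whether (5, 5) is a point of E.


Check whether y^2 = x^3 + 1 x + 14 (mod 17) for (x, y) = (5, 5).
LHS: y^2 = 5^2 mod 17 = 8
RHS: x^3 + 1 x + 14 = 5^3 + 1*5 + 14 mod 17 = 8
LHS = RHS

Yes, on the curve


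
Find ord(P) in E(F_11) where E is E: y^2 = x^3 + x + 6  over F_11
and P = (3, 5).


Compute successive multiples of P until we hit O:
  1P = (3, 5)
  2P = (8, 3)
  3P = (5, 9)
  4P = (7, 9)
  5P = (2, 7)
  6P = (10, 9)
  7P = (10, 2)
  8P = (2, 4)
  ... (continuing to 13P)
  13P = O

ord(P) = 13


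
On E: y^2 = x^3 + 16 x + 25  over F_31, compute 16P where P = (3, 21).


k = 16 = 10000_2 (binary, LSB first: 00001)
Double-and-add from P = (3, 21):
  bit 0 = 0: acc unchanged = O
  bit 1 = 0: acc unchanged = O
  bit 2 = 0: acc unchanged = O
  bit 3 = 0: acc unchanged = O
  bit 4 = 1: acc = O + (24, 29) = (24, 29)

16P = (24, 29)


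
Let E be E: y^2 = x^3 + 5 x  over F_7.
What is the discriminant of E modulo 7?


4 a^3 + 27 b^2 = 4*5^3 + 27*0^2 = 500 + 0 = 500
Delta = -16 * (500) = -8000
Delta mod 7 = 1

Delta = 1 (mod 7)


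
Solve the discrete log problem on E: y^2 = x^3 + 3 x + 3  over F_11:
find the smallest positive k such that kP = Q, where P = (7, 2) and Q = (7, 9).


Enumerate multiples of P until we hit Q = (7, 9):
  1P = (7, 2)
  2P = (9, 0)
  3P = (7, 9)
Match found at i = 3.

k = 3


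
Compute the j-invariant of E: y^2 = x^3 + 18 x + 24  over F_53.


Delta = -16(4 a^3 + 27 b^2) mod 53 = 34
-1728 * (4 a)^3 = -1728 * (4*18)^3 mod 53 = 38
j = 38 * 34^(-1) mod 53 = 51

j = 51 (mod 53)


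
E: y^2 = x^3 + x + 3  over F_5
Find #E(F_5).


For each x in F_5, count y with y^2 = x^3 + 1 x + 3 mod 5:
  x = 1: RHS = 0, y in [0]  -> 1 point(s)
  x = 4: RHS = 1, y in [1, 4]  -> 2 point(s)
Affine points: 3. Add the point at infinity: total = 4.

#E(F_5) = 4


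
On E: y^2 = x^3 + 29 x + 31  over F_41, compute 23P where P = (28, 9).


k = 23 = 10111_2 (binary, LSB first: 11101)
Double-and-add from P = (28, 9):
  bit 0 = 1: acc = O + (28, 9) = (28, 9)
  bit 1 = 1: acc = (28, 9) + (34, 31) = (38, 9)
  bit 2 = 1: acc = (38, 9) + (16, 32) = (8, 23)
  bit 3 = 0: acc unchanged = (8, 23)
  bit 4 = 1: acc = (8, 23) + (29, 28) = (22, 1)

23P = (22, 1)


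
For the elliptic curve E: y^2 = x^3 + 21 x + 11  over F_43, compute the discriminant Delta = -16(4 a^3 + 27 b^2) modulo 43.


4 a^3 + 27 b^2 = 4*21^3 + 27*11^2 = 37044 + 3267 = 40311
Delta = -16 * (40311) = -644976
Delta mod 43 = 24

Delta = 24 (mod 43)


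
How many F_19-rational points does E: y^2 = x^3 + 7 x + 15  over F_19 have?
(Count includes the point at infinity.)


For each x in F_19, count y with y^2 = x^3 + 7 x + 15 mod 19:
  x = 1: RHS = 4, y in [2, 17]  -> 2 point(s)
  x = 3: RHS = 6, y in [5, 14]  -> 2 point(s)
  x = 5: RHS = 4, y in [2, 17]  -> 2 point(s)
  x = 6: RHS = 7, y in [8, 11]  -> 2 point(s)
  x = 9: RHS = 9, y in [3, 16]  -> 2 point(s)
  x = 11: RHS = 17, y in [6, 13]  -> 2 point(s)
  x = 13: RHS = 4, y in [2, 17]  -> 2 point(s)
  x = 14: RHS = 7, y in [8, 11]  -> 2 point(s)
  x = 16: RHS = 5, y in [9, 10]  -> 2 point(s)
  x = 18: RHS = 7, y in [8, 11]  -> 2 point(s)
Affine points: 20. Add the point at infinity: total = 21.

#E(F_19) = 21


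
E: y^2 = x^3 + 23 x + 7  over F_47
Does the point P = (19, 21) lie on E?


Check whether y^2 = x^3 + 23 x + 7 (mod 47) for (x, y) = (19, 21).
LHS: y^2 = 21^2 mod 47 = 18
RHS: x^3 + 23 x + 7 = 19^3 + 23*19 + 7 mod 47 = 18
LHS = RHS

Yes, on the curve


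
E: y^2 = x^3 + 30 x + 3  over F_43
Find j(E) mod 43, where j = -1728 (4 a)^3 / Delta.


Delta = -16(4 a^3 + 27 b^2) mod 43 = 23
-1728 * (4 a)^3 = -1728 * (4*30)^3 mod 43 = 27
j = 27 * 23^(-1) mod 43 = 18

j = 18 (mod 43)


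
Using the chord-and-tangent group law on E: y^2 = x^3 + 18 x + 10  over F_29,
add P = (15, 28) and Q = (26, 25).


P != Q, so use the chord formula.
s = (y2 - y1) / (x2 - x1) = (26) / (11) mod 29 = 5
x3 = s^2 - x1 - x2 mod 29 = 5^2 - 15 - 26 = 13
y3 = s (x1 - x3) - y1 mod 29 = 5 * (15 - 13) - 28 = 11

P + Q = (13, 11)


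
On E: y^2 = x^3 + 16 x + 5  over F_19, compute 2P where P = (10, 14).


Doubling: s = (3 x1^2 + a) / (2 y1)
s = (3*10^2 + 16) / (2*14) mod 19 = 14
x3 = s^2 - 2 x1 mod 19 = 14^2 - 2*10 = 5
y3 = s (x1 - x3) - y1 mod 19 = 14 * (10 - 5) - 14 = 18

2P = (5, 18)


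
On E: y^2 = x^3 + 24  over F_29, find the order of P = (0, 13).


Compute successive multiples of P until we hit O:
  1P = (0, 13)
  2P = (0, 16)
  3P = O

ord(P) = 3


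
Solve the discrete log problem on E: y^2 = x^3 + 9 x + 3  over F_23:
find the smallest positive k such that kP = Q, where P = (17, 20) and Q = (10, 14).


Enumerate multiples of P until we hit Q = (10, 14):
  1P = (17, 20)
  2P = (7, 15)
  3P = (5, 9)
  4P = (2, 11)
  5P = (20, 15)
  6P = (22, 19)
  7P = (19, 8)
  8P = (0, 16)
  9P = (9, 13)
  10P = (1, 17)
  11P = (8, 9)
  12P = (10, 9)
  13P = (21, 0)
  14P = (10, 14)
Match found at i = 14.

k = 14


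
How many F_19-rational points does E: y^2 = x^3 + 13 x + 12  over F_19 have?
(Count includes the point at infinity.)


For each x in F_19, count y with y^2 = x^3 + 13 x + 12 mod 19:
  x = 1: RHS = 7, y in [8, 11]  -> 2 point(s)
  x = 7: RHS = 9, y in [3, 16]  -> 2 point(s)
  x = 8: RHS = 1, y in [1, 18]  -> 2 point(s)
  x = 11: RHS = 4, y in [2, 17]  -> 2 point(s)
  x = 17: RHS = 16, y in [4, 15]  -> 2 point(s)
  x = 18: RHS = 17, y in [6, 13]  -> 2 point(s)
Affine points: 12. Add the point at infinity: total = 13.

#E(F_19) = 13


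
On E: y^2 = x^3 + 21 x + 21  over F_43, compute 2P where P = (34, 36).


Doubling: s = (3 x1^2 + a) / (2 y1)
s = (3*34^2 + 21) / (2*36) mod 43 = 18
x3 = s^2 - 2 x1 mod 43 = 18^2 - 2*34 = 41
y3 = s (x1 - x3) - y1 mod 43 = 18 * (34 - 41) - 36 = 10

2P = (41, 10)


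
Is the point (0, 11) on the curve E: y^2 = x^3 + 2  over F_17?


Check whether y^2 = x^3 + 0 x + 2 (mod 17) for (x, y) = (0, 11).
LHS: y^2 = 11^2 mod 17 = 2
RHS: x^3 + 0 x + 2 = 0^3 + 0*0 + 2 mod 17 = 2
LHS = RHS

Yes, on the curve


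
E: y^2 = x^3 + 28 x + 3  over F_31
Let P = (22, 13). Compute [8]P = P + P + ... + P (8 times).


k = 8 = 1000_2 (binary, LSB first: 0001)
Double-and-add from P = (22, 13):
  bit 0 = 0: acc unchanged = O
  bit 1 = 0: acc unchanged = O
  bit 2 = 0: acc unchanged = O
  bit 3 = 1: acc = O + (20, 21) = (20, 21)

8P = (20, 21)


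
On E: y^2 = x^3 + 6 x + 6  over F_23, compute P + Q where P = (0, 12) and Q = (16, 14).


P != Q, so use the chord formula.
s = (y2 - y1) / (x2 - x1) = (2) / (16) mod 23 = 3
x3 = s^2 - x1 - x2 mod 23 = 3^2 - 0 - 16 = 16
y3 = s (x1 - x3) - y1 mod 23 = 3 * (0 - 16) - 12 = 9

P + Q = (16, 9)


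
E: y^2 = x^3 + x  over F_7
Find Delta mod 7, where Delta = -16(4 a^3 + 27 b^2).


4 a^3 + 27 b^2 = 4*1^3 + 27*0^2 = 4 + 0 = 4
Delta = -16 * (4) = -64
Delta mod 7 = 6

Delta = 6 (mod 7)


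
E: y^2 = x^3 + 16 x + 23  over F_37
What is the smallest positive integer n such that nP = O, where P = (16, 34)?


Compute successive multiples of P until we hit O:
  1P = (16, 34)
  2P = (30, 7)
  3P = (27, 11)
  4P = (21, 0)
  5P = (27, 26)
  6P = (30, 30)
  7P = (16, 3)
  8P = O

ord(P) = 8


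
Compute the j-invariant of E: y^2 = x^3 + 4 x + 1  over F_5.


Delta = -16(4 a^3 + 27 b^2) mod 5 = 2
-1728 * (4 a)^3 = -1728 * (4*4)^3 mod 5 = 2
j = 2 * 2^(-1) mod 5 = 1

j = 1 (mod 5)


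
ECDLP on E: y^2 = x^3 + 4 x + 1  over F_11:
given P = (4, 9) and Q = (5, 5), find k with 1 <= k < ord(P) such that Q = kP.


Enumerate multiples of P until we hit Q = (5, 5):
  1P = (4, 9)
  2P = (7, 8)
  3P = (5, 6)
  4P = (0, 1)
  5P = (0, 10)
  6P = (5, 5)
Match found at i = 6.

k = 6


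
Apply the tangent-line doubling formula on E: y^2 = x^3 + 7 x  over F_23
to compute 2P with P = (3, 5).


Doubling: s = (3 x1^2 + a) / (2 y1)
s = (3*3^2 + 7) / (2*5) mod 23 = 8
x3 = s^2 - 2 x1 mod 23 = 8^2 - 2*3 = 12
y3 = s (x1 - x3) - y1 mod 23 = 8 * (3 - 12) - 5 = 15

2P = (12, 15)


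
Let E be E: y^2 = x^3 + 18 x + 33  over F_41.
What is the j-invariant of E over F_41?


Delta = -16(4 a^3 + 27 b^2) mod 41 = 2
-1728 * (4 a)^3 = -1728 * (4*18)^3 mod 41 = 14
j = 14 * 2^(-1) mod 41 = 7

j = 7 (mod 41)


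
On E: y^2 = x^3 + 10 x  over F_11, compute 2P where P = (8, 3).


k = 2 = 10_2 (binary, LSB first: 01)
Double-and-add from P = (8, 3):
  bit 0 = 0: acc unchanged = O
  bit 1 = 1: acc = O + (4, 7) = (4, 7)

2P = (4, 7)


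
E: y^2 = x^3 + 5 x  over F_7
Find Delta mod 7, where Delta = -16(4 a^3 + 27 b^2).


4 a^3 + 27 b^2 = 4*5^3 + 27*0^2 = 500 + 0 = 500
Delta = -16 * (500) = -8000
Delta mod 7 = 1

Delta = 1 (mod 7)


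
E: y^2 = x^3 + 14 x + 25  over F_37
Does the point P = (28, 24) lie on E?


Check whether y^2 = x^3 + 14 x + 25 (mod 37) for (x, y) = (28, 24).
LHS: y^2 = 24^2 mod 37 = 21
RHS: x^3 + 14 x + 25 = 28^3 + 14*28 + 25 mod 37 = 21
LHS = RHS

Yes, on the curve


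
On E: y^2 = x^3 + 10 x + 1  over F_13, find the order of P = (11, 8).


Compute successive multiples of P until we hit O:
  1P = (11, 8)
  2P = (0, 12)
  3P = (6, 2)
  4P = (12, 9)
  5P = (4, 12)
  6P = (10, 10)
  7P = (9, 1)
  8P = (2, 4)
  ... (continuing to 19P)
  19P = O

ord(P) = 19


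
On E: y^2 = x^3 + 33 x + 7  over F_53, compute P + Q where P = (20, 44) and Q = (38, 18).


P != Q, so use the chord formula.
s = (y2 - y1) / (x2 - x1) = (27) / (18) mod 53 = 28
x3 = s^2 - x1 - x2 mod 53 = 28^2 - 20 - 38 = 37
y3 = s (x1 - x3) - y1 mod 53 = 28 * (20 - 37) - 44 = 10

P + Q = (37, 10)


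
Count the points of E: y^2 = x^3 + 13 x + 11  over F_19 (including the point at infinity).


For each x in F_19, count y with y^2 = x^3 + 13 x + 11 mod 19:
  x = 0: RHS = 11, y in [7, 12]  -> 2 point(s)
  x = 1: RHS = 6, y in [5, 14]  -> 2 point(s)
  x = 2: RHS = 7, y in [8, 11]  -> 2 point(s)
  x = 3: RHS = 1, y in [1, 18]  -> 2 point(s)
  x = 5: RHS = 11, y in [7, 12]  -> 2 point(s)
  x = 6: RHS = 1, y in [1, 18]  -> 2 point(s)
  x = 8: RHS = 0, y in [0]  -> 1 point(s)
  x = 10: RHS = 1, y in [1, 18]  -> 2 point(s)
  x = 14: RHS = 11, y in [7, 12]  -> 2 point(s)
  x = 15: RHS = 9, y in [3, 16]  -> 2 point(s)
  x = 18: RHS = 16, y in [4, 15]  -> 2 point(s)
Affine points: 21. Add the point at infinity: total = 22.

#E(F_19) = 22


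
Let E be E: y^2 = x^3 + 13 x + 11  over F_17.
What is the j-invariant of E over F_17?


Delta = -16(4 a^3 + 27 b^2) mod 17 = 2
-1728 * (4 a)^3 = -1728 * (4*13)^3 mod 17 = 6
j = 6 * 2^(-1) mod 17 = 3

j = 3 (mod 17)


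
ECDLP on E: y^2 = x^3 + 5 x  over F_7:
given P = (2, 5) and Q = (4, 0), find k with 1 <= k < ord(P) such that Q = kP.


Enumerate multiples of P until we hit Q = (4, 0):
  1P = (2, 5)
  2P = (4, 0)
Match found at i = 2.

k = 2


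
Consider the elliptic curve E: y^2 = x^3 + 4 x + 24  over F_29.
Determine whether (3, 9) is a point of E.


Check whether y^2 = x^3 + 4 x + 24 (mod 29) for (x, y) = (3, 9).
LHS: y^2 = 9^2 mod 29 = 23
RHS: x^3 + 4 x + 24 = 3^3 + 4*3 + 24 mod 29 = 5
LHS != RHS

No, not on the curve


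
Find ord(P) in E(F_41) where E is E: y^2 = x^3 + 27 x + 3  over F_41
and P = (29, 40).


Compute successive multiples of P until we hit O:
  1P = (29, 40)
  2P = (40, 4)
  3P = (21, 27)
  4P = (34, 39)
  5P = (1, 20)
  6P = (9, 27)
  7P = (23, 9)
  8P = (10, 24)
  ... (continuing to 45P)
  45P = O

ord(P) = 45


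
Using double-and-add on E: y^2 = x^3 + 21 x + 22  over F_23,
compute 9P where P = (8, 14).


k = 9 = 1001_2 (binary, LSB first: 1001)
Double-and-add from P = (8, 14):
  bit 0 = 1: acc = O + (8, 14) = (8, 14)
  bit 1 = 0: acc unchanged = (8, 14)
  bit 2 = 0: acc unchanged = (8, 14)
  bit 3 = 1: acc = (8, 14) + (17, 18) = (7, 12)

9P = (7, 12)


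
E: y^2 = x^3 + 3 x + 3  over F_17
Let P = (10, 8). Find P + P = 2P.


Doubling: s = (3 x1^2 + a) / (2 y1)
s = (3*10^2 + 3) / (2*8) mod 17 = 3
x3 = s^2 - 2 x1 mod 17 = 3^2 - 2*10 = 6
y3 = s (x1 - x3) - y1 mod 17 = 3 * (10 - 6) - 8 = 4

2P = (6, 4)


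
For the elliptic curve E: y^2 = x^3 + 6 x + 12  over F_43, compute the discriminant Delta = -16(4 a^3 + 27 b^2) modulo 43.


4 a^3 + 27 b^2 = 4*6^3 + 27*12^2 = 864 + 3888 = 4752
Delta = -16 * (4752) = -76032
Delta mod 43 = 35

Delta = 35 (mod 43)


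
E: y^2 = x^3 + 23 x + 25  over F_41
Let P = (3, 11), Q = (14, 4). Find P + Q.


P != Q, so use the chord formula.
s = (y2 - y1) / (x2 - x1) = (34) / (11) mod 41 = 18
x3 = s^2 - x1 - x2 mod 41 = 18^2 - 3 - 14 = 20
y3 = s (x1 - x3) - y1 mod 41 = 18 * (3 - 20) - 11 = 11

P + Q = (20, 11)


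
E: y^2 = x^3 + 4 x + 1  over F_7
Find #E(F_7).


For each x in F_7, count y with y^2 = x^3 + 4 x + 1 mod 7:
  x = 0: RHS = 1, y in [1, 6]  -> 2 point(s)
  x = 4: RHS = 4, y in [2, 5]  -> 2 point(s)
Affine points: 4. Add the point at infinity: total = 5.

#E(F_7) = 5


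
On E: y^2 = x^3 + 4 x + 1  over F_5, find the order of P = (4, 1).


Compute successive multiples of P until we hit O:
  1P = (4, 1)
  2P = (3, 0)
  3P = (4, 4)
  4P = O

ord(P) = 4


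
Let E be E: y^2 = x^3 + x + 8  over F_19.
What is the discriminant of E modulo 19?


4 a^3 + 27 b^2 = 4*1^3 + 27*8^2 = 4 + 1728 = 1732
Delta = -16 * (1732) = -27712
Delta mod 19 = 9

Delta = 9 (mod 19)


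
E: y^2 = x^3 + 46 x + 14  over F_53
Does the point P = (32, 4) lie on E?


Check whether y^2 = x^3 + 46 x + 14 (mod 53) for (x, y) = (32, 4).
LHS: y^2 = 4^2 mod 53 = 16
RHS: x^3 + 46 x + 14 = 32^3 + 46*32 + 14 mod 53 = 16
LHS = RHS

Yes, on the curve


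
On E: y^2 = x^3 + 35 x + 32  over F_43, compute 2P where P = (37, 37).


Doubling: s = (3 x1^2 + a) / (2 y1)
s = (3*37^2 + 35) / (2*37) mod 43 = 6
x3 = s^2 - 2 x1 mod 43 = 6^2 - 2*37 = 5
y3 = s (x1 - x3) - y1 mod 43 = 6 * (37 - 5) - 37 = 26

2P = (5, 26)


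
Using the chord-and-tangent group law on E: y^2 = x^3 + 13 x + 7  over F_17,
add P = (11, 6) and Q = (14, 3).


P != Q, so use the chord formula.
s = (y2 - y1) / (x2 - x1) = (14) / (3) mod 17 = 16
x3 = s^2 - x1 - x2 mod 17 = 16^2 - 11 - 14 = 10
y3 = s (x1 - x3) - y1 mod 17 = 16 * (11 - 10) - 6 = 10

P + Q = (10, 10)


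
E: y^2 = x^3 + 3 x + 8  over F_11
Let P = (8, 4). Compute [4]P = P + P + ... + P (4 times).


k = 4 = 100_2 (binary, LSB first: 001)
Double-and-add from P = (8, 4):
  bit 0 = 0: acc unchanged = O
  bit 1 = 0: acc unchanged = O
  bit 2 = 1: acc = O + (6, 0) = (6, 0)

4P = (6, 0)


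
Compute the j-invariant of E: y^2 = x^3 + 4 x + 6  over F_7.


Delta = -16(4 a^3 + 27 b^2) mod 7 = 1
-1728 * (4 a)^3 = -1728 * (4*4)^3 mod 7 = 1
j = 1 * 1^(-1) mod 7 = 1

j = 1 (mod 7)


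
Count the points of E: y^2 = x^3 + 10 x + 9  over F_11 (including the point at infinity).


For each x in F_11, count y with y^2 = x^3 + 10 x + 9 mod 11:
  x = 0: RHS = 9, y in [3, 8]  -> 2 point(s)
  x = 1: RHS = 9, y in [3, 8]  -> 2 point(s)
  x = 2: RHS = 4, y in [2, 9]  -> 2 point(s)
  x = 3: RHS = 0, y in [0]  -> 1 point(s)
  x = 4: RHS = 3, y in [5, 6]  -> 2 point(s)
  x = 7: RHS = 4, y in [2, 9]  -> 2 point(s)
  x = 9: RHS = 3, y in [5, 6]  -> 2 point(s)
  x = 10: RHS = 9, y in [3, 8]  -> 2 point(s)
Affine points: 15. Add the point at infinity: total = 16.

#E(F_11) = 16


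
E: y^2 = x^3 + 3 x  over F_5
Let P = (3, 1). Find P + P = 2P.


Doubling: s = (3 x1^2 + a) / (2 y1)
s = (3*3^2 + 3) / (2*1) mod 5 = 0
x3 = s^2 - 2 x1 mod 5 = 0^2 - 2*3 = 4
y3 = s (x1 - x3) - y1 mod 5 = 0 * (3 - 4) - 1 = 4

2P = (4, 4)


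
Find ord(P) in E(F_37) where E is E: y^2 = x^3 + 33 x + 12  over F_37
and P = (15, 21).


Compute successive multiples of P until we hit O:
  1P = (15, 21)
  2P = (8, 23)
  3P = (2, 7)
  4P = (17, 11)
  5P = (30, 17)
  6P = (22, 8)
  7P = (11, 35)
  8P = (14, 31)
  ... (continuing to 21P)
  21P = O

ord(P) = 21


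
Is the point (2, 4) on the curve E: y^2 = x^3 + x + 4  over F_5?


Check whether y^2 = x^3 + 1 x + 4 (mod 5) for (x, y) = (2, 4).
LHS: y^2 = 4^2 mod 5 = 1
RHS: x^3 + 1 x + 4 = 2^3 + 1*2 + 4 mod 5 = 4
LHS != RHS

No, not on the curve


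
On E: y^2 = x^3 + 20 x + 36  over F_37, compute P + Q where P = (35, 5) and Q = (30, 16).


P != Q, so use the chord formula.
s = (y2 - y1) / (x2 - x1) = (11) / (32) mod 37 = 20
x3 = s^2 - x1 - x2 mod 37 = 20^2 - 35 - 30 = 2
y3 = s (x1 - x3) - y1 mod 37 = 20 * (35 - 2) - 5 = 26

P + Q = (2, 26)


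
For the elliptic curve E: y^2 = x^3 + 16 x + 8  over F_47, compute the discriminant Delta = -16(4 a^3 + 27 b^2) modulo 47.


4 a^3 + 27 b^2 = 4*16^3 + 27*8^2 = 16384 + 1728 = 18112
Delta = -16 * (18112) = -289792
Delta mod 47 = 10

Delta = 10 (mod 47)


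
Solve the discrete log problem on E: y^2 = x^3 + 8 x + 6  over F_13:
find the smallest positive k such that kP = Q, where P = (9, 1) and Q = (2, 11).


Enumerate multiples of P until we hit Q = (2, 11):
  1P = (9, 1)
  2P = (12, 6)
  3P = (2, 2)
  4P = (6, 6)
  5P = (8, 6)
  6P = (8, 7)
  7P = (6, 7)
  8P = (2, 11)
Match found at i = 8.

k = 8


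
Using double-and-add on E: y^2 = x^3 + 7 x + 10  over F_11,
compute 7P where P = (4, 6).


k = 7 = 111_2 (binary, LSB first: 111)
Double-and-add from P = (4, 6):
  bit 0 = 1: acc = O + (4, 6) = (4, 6)
  bit 1 = 1: acc = (4, 6) + (3, 5) = (5, 4)
  bit 2 = 1: acc = (5, 4) + (6, 9) = (3, 6)

7P = (3, 6)


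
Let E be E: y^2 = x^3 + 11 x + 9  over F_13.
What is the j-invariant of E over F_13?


Delta = -16(4 a^3 + 27 b^2) mod 13 = 9
-1728 * (4 a)^3 = -1728 * (4*11)^3 mod 13 = 8
j = 8 * 9^(-1) mod 13 = 11

j = 11 (mod 13)


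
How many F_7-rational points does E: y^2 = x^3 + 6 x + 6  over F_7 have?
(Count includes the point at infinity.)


For each x in F_7, count y with y^2 = x^3 + 6 x + 6 mod 7:
  x = 3: RHS = 2, y in [3, 4]  -> 2 point(s)
  x = 5: RHS = 0, y in [0]  -> 1 point(s)
Affine points: 3. Add the point at infinity: total = 4.

#E(F_7) = 4


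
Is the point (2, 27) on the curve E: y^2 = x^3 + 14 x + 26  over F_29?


Check whether y^2 = x^3 + 14 x + 26 (mod 29) for (x, y) = (2, 27).
LHS: y^2 = 27^2 mod 29 = 4
RHS: x^3 + 14 x + 26 = 2^3 + 14*2 + 26 mod 29 = 4
LHS = RHS

Yes, on the curve


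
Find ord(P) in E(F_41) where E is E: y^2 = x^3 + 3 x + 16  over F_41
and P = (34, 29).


Compute successive multiples of P until we hit O:
  1P = (34, 29)
  2P = (30, 28)
  3P = (36, 32)
  4P = (4, 16)
  5P = (21, 19)
  6P = (6, 2)
  7P = (32, 11)
  8P = (15, 19)
  ... (continuing to 37P)
  37P = O

ord(P) = 37


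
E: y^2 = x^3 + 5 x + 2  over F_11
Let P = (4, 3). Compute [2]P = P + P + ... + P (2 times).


k = 2 = 10_2 (binary, LSB first: 01)
Double-and-add from P = (4, 3):
  bit 0 = 0: acc unchanged = O
  bit 1 = 1: acc = O + (8, 2) = (8, 2)

2P = (8, 2)


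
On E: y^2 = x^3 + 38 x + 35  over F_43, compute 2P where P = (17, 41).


Doubling: s = (3 x1^2 + a) / (2 y1)
s = (3*17^2 + 38) / (2*41) mod 43 = 21
x3 = s^2 - 2 x1 mod 43 = 21^2 - 2*17 = 20
y3 = s (x1 - x3) - y1 mod 43 = 21 * (17 - 20) - 41 = 25

2P = (20, 25)


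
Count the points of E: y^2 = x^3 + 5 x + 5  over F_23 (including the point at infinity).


For each x in F_23, count y with y^2 = x^3 + 5 x + 5 mod 23:
  x = 2: RHS = 0, y in [0]  -> 1 point(s)
  x = 3: RHS = 1, y in [1, 22]  -> 2 point(s)
  x = 13: RHS = 13, y in [6, 17]  -> 2 point(s)
  x = 14: RHS = 13, y in [6, 17]  -> 2 point(s)
  x = 16: RHS = 18, y in [8, 15]  -> 2 point(s)
  x = 17: RHS = 12, y in [9, 14]  -> 2 point(s)
  x = 18: RHS = 16, y in [4, 19]  -> 2 point(s)
  x = 19: RHS = 13, y in [6, 17]  -> 2 point(s)
  x = 20: RHS = 9, y in [3, 20]  -> 2 point(s)
Affine points: 17. Add the point at infinity: total = 18.

#E(F_23) = 18


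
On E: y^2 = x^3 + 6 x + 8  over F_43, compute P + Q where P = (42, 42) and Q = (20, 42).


P != Q, so use the chord formula.
s = (y2 - y1) / (x2 - x1) = (0) / (21) mod 43 = 0
x3 = s^2 - x1 - x2 mod 43 = 0^2 - 42 - 20 = 24
y3 = s (x1 - x3) - y1 mod 43 = 0 * (42 - 24) - 42 = 1

P + Q = (24, 1)


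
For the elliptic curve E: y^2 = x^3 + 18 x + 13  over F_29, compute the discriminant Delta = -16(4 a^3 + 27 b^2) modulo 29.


4 a^3 + 27 b^2 = 4*18^3 + 27*13^2 = 23328 + 4563 = 27891
Delta = -16 * (27891) = -446256
Delta mod 29 = 25

Delta = 25 (mod 29)


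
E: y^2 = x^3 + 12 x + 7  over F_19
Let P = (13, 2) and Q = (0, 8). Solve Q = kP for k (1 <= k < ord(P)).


Enumerate multiples of P until we hit Q = (0, 8):
  1P = (13, 2)
  2P = (0, 8)
Match found at i = 2.

k = 2


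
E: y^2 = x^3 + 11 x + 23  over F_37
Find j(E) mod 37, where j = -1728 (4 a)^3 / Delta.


Delta = -16(4 a^3 + 27 b^2) mod 37 = 11
-1728 * (4 a)^3 = -1728 * (4*11)^3 mod 37 = 36
j = 36 * 11^(-1) mod 37 = 10

j = 10 (mod 37)


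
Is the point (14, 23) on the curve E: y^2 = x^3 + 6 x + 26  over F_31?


Check whether y^2 = x^3 + 6 x + 26 (mod 31) for (x, y) = (14, 23).
LHS: y^2 = 23^2 mod 31 = 2
RHS: x^3 + 6 x + 26 = 14^3 + 6*14 + 26 mod 31 = 2
LHS = RHS

Yes, on the curve


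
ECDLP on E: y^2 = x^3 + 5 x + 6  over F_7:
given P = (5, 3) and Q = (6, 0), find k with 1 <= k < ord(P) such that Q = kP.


Enumerate multiples of P until we hit Q = (6, 0):
  1P = (5, 3)
  2P = (6, 0)
Match found at i = 2.

k = 2


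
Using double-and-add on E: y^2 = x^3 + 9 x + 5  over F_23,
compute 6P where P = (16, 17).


k = 6 = 110_2 (binary, LSB first: 011)
Double-and-add from P = (16, 17):
  bit 0 = 0: acc unchanged = O
  bit 1 = 1: acc = O + (22, 15) = (22, 15)
  bit 2 = 1: acc = (22, 15) + (4, 6) = (3, 6)

6P = (3, 6)


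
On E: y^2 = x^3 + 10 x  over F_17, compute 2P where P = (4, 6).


Doubling: s = (3 x1^2 + a) / (2 y1)
s = (3*4^2 + 10) / (2*6) mod 17 = 2
x3 = s^2 - 2 x1 mod 17 = 2^2 - 2*4 = 13
y3 = s (x1 - x3) - y1 mod 17 = 2 * (4 - 13) - 6 = 10

2P = (13, 10)


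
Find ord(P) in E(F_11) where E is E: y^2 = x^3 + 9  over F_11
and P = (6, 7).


Compute successive multiples of P until we hit O:
  1P = (6, 7)
  2P = (8, 9)
  3P = (9, 1)
  4P = (0, 3)
  5P = (3, 6)
  6P = (7, 0)
  7P = (3, 5)
  8P = (0, 8)
  ... (continuing to 12P)
  12P = O

ord(P) = 12


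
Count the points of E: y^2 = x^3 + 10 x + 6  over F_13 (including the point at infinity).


For each x in F_13, count y with y^2 = x^3 + 10 x + 6 mod 13:
  x = 1: RHS = 4, y in [2, 11]  -> 2 point(s)
  x = 5: RHS = 12, y in [5, 8]  -> 2 point(s)
  x = 6: RHS = 9, y in [3, 10]  -> 2 point(s)
  x = 7: RHS = 3, y in [4, 9]  -> 2 point(s)
  x = 8: RHS = 0, y in [0]  -> 1 point(s)
  x = 10: RHS = 1, y in [1, 12]  -> 2 point(s)
  x = 11: RHS = 4, y in [2, 11]  -> 2 point(s)
Affine points: 13. Add the point at infinity: total = 14.

#E(F_13) = 14


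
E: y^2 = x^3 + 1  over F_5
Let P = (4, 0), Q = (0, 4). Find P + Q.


P != Q, so use the chord formula.
s = (y2 - y1) / (x2 - x1) = (4) / (1) mod 5 = 4
x3 = s^2 - x1 - x2 mod 5 = 4^2 - 4 - 0 = 2
y3 = s (x1 - x3) - y1 mod 5 = 4 * (4 - 2) - 0 = 3

P + Q = (2, 3)


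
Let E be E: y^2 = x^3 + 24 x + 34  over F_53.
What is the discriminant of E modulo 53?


4 a^3 + 27 b^2 = 4*24^3 + 27*34^2 = 55296 + 31212 = 86508
Delta = -16 * (86508) = -1384128
Delta mod 53 = 20

Delta = 20 (mod 53)


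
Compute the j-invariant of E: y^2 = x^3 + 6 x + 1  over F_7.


Delta = -16(4 a^3 + 27 b^2) mod 7 = 3
-1728 * (4 a)^3 = -1728 * (4*6)^3 mod 7 = 6
j = 6 * 3^(-1) mod 7 = 2

j = 2 (mod 7)


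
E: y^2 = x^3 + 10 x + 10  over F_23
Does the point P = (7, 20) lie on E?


Check whether y^2 = x^3 + 10 x + 10 (mod 23) for (x, y) = (7, 20).
LHS: y^2 = 20^2 mod 23 = 9
RHS: x^3 + 10 x + 10 = 7^3 + 10*7 + 10 mod 23 = 9
LHS = RHS

Yes, on the curve


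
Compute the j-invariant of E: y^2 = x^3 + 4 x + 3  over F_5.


Delta = -16(4 a^3 + 27 b^2) mod 5 = 1
-1728 * (4 a)^3 = -1728 * (4*4)^3 mod 5 = 2
j = 2 * 1^(-1) mod 5 = 2

j = 2 (mod 5)


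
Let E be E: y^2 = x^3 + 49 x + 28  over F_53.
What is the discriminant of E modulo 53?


4 a^3 + 27 b^2 = 4*49^3 + 27*28^2 = 470596 + 21168 = 491764
Delta = -16 * (491764) = -7868224
Delta mod 53 = 50

Delta = 50 (mod 53)


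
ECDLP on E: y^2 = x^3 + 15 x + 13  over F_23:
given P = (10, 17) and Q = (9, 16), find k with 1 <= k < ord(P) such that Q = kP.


Enumerate multiples of P until we hit Q = (9, 16):
  1P = (10, 17)
  2P = (15, 5)
  3P = (1, 12)
  4P = (16, 18)
  5P = (13, 17)
  6P = (0, 6)
  7P = (8, 22)
  8P = (17, 12)
  9P = (12, 14)
  10P = (9, 16)
Match found at i = 10.

k = 10


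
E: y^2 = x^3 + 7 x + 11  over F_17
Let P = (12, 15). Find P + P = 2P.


Doubling: s = (3 x1^2 + a) / (2 y1)
s = (3*12^2 + 7) / (2*15) mod 17 = 5
x3 = s^2 - 2 x1 mod 17 = 5^2 - 2*12 = 1
y3 = s (x1 - x3) - y1 mod 17 = 5 * (12 - 1) - 15 = 6

2P = (1, 6)


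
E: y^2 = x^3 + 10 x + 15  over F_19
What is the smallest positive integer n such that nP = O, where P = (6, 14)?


Compute successive multiples of P until we hit O:
  1P = (6, 14)
  2P = (14, 12)
  3P = (5, 0)
  4P = (14, 7)
  5P = (6, 5)
  6P = O

ord(P) = 6


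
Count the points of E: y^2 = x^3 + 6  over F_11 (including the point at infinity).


For each x in F_11, count y with y^2 = x^3 + 0 x + 6 mod 11:
  x = 2: RHS = 3, y in [5, 6]  -> 2 point(s)
  x = 3: RHS = 0, y in [0]  -> 1 point(s)
  x = 4: RHS = 4, y in [2, 9]  -> 2 point(s)
  x = 8: RHS = 1, y in [1, 10]  -> 2 point(s)
  x = 9: RHS = 9, y in [3, 8]  -> 2 point(s)
  x = 10: RHS = 5, y in [4, 7]  -> 2 point(s)
Affine points: 11. Add the point at infinity: total = 12.

#E(F_11) = 12


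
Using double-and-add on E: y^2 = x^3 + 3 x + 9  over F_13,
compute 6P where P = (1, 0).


k = 6 = 110_2 (binary, LSB first: 011)
Double-and-add from P = (1, 0):
  bit 0 = 0: acc unchanged = O
  bit 1 = 1: acc = O + O = O
  bit 2 = 1: acc = O + O = O

6P = O


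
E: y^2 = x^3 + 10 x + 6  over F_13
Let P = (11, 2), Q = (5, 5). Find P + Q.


P != Q, so use the chord formula.
s = (y2 - y1) / (x2 - x1) = (3) / (7) mod 13 = 6
x3 = s^2 - x1 - x2 mod 13 = 6^2 - 11 - 5 = 7
y3 = s (x1 - x3) - y1 mod 13 = 6 * (11 - 7) - 2 = 9

P + Q = (7, 9)


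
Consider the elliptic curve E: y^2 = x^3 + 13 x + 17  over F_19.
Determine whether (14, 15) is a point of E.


Check whether y^2 = x^3 + 13 x + 17 (mod 19) for (x, y) = (14, 15).
LHS: y^2 = 15^2 mod 19 = 16
RHS: x^3 + 13 x + 17 = 14^3 + 13*14 + 17 mod 19 = 17
LHS != RHS

No, not on the curve


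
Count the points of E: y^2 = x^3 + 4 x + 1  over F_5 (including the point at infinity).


For each x in F_5, count y with y^2 = x^3 + 4 x + 1 mod 5:
  x = 0: RHS = 1, y in [1, 4]  -> 2 point(s)
  x = 1: RHS = 1, y in [1, 4]  -> 2 point(s)
  x = 3: RHS = 0, y in [0]  -> 1 point(s)
  x = 4: RHS = 1, y in [1, 4]  -> 2 point(s)
Affine points: 7. Add the point at infinity: total = 8.

#E(F_5) = 8


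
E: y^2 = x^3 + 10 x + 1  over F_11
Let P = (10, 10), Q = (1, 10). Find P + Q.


P != Q, so use the chord formula.
s = (y2 - y1) / (x2 - x1) = (0) / (2) mod 11 = 0
x3 = s^2 - x1 - x2 mod 11 = 0^2 - 10 - 1 = 0
y3 = s (x1 - x3) - y1 mod 11 = 0 * (10 - 0) - 10 = 1

P + Q = (0, 1)


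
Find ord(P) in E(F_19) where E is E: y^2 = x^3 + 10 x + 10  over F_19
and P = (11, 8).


Compute successive multiples of P until we hit O:
  1P = (11, 8)
  2P = (13, 0)
  3P = (11, 11)
  4P = O

ord(P) = 4


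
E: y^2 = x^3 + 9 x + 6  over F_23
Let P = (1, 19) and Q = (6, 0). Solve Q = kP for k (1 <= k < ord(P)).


Enumerate multiples of P until we hit Q = (6, 0):
  1P = (1, 19)
  2P = (6, 0)
Match found at i = 2.

k = 2


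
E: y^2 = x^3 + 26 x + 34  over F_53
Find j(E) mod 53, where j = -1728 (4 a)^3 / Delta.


Delta = -16(4 a^3 + 27 b^2) mod 53 = 35
-1728 * (4 a)^3 = -1728 * (4*26)^3 mod 53 = 44
j = 44 * 35^(-1) mod 53 = 27

j = 27 (mod 53)


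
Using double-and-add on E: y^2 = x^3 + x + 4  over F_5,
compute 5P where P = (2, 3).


k = 5 = 101_2 (binary, LSB first: 101)
Double-and-add from P = (2, 3):
  bit 0 = 1: acc = O + (2, 3) = (2, 3)
  bit 1 = 0: acc unchanged = (2, 3)
  bit 2 = 1: acc = (2, 3) + (1, 1) = (1, 4)

5P = (1, 4)


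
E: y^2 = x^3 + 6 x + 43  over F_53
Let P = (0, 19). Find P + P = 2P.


Doubling: s = (3 x1^2 + a) / (2 y1)
s = (3*0^2 + 6) / (2*19) mod 53 = 42
x3 = s^2 - 2 x1 mod 53 = 42^2 - 2*0 = 15
y3 = s (x1 - x3) - y1 mod 53 = 42 * (0 - 15) - 19 = 40

2P = (15, 40)


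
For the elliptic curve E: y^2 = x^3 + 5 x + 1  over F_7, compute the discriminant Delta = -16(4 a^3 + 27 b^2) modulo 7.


4 a^3 + 27 b^2 = 4*5^3 + 27*1^2 = 500 + 27 = 527
Delta = -16 * (527) = -8432
Delta mod 7 = 3

Delta = 3 (mod 7)


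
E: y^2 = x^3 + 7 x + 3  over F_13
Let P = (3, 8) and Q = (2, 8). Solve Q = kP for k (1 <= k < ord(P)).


Enumerate multiples of P until we hit Q = (2, 8):
  1P = (3, 8)
  2P = (4, 11)
  3P = (2, 8)
Match found at i = 3.

k = 3


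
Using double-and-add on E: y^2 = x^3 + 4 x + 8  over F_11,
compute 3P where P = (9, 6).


k = 3 = 11_2 (binary, LSB first: 11)
Double-and-add from P = (9, 6):
  bit 0 = 1: acc = O + (9, 6) = (9, 6)
  bit 1 = 1: acc = (9, 6) + (7, 4) = (7, 7)

3P = (7, 7)


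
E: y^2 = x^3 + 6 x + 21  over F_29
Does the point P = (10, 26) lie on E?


Check whether y^2 = x^3 + 6 x + 21 (mod 29) for (x, y) = (10, 26).
LHS: y^2 = 26^2 mod 29 = 9
RHS: x^3 + 6 x + 21 = 10^3 + 6*10 + 21 mod 29 = 8
LHS != RHS

No, not on the curve


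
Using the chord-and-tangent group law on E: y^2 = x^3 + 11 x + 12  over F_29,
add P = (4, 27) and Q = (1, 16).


P != Q, so use the chord formula.
s = (y2 - y1) / (x2 - x1) = (18) / (26) mod 29 = 23
x3 = s^2 - x1 - x2 mod 29 = 23^2 - 4 - 1 = 2
y3 = s (x1 - x3) - y1 mod 29 = 23 * (4 - 2) - 27 = 19

P + Q = (2, 19)


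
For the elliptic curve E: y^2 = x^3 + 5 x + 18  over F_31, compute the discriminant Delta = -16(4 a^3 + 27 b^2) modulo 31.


4 a^3 + 27 b^2 = 4*5^3 + 27*18^2 = 500 + 8748 = 9248
Delta = -16 * (9248) = -147968
Delta mod 31 = 26

Delta = 26 (mod 31)


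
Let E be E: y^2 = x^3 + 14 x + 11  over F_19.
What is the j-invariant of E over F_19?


Delta = -16(4 a^3 + 27 b^2) mod 19 = 17
-1728 * (4 a)^3 = -1728 * (4*14)^3 mod 19 = 18
j = 18 * 17^(-1) mod 19 = 10

j = 10 (mod 19)
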